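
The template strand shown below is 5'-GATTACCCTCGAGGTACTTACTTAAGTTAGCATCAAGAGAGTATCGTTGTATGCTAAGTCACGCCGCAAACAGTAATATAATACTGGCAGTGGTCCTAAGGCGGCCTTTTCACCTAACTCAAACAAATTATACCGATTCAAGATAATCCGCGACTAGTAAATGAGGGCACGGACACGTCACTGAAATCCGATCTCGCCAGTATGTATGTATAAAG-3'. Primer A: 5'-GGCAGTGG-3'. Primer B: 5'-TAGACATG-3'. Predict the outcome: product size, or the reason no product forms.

No product — primer B has no binding site in the template.

Primer B (TAGACATG) does not match the top strand, and its reverse complement CATGTCTA does not match either.
With no annealing site for primer B, no amplification occurs.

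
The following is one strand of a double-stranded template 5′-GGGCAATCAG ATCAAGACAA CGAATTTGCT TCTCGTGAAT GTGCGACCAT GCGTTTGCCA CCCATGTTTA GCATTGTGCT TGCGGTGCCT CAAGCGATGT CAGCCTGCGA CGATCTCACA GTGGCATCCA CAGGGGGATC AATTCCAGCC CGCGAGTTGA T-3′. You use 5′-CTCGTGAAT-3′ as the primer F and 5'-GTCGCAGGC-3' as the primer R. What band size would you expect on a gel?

80 bp

The forward primer matches the template at positions 32–40.
The reverse primer's reverse complement is GCCTGCGAC, which matches the template at positions 103–111.
Product length = (reverse-primer end) − (forward-primer start) + 1 = 111 − 32 + 1 = 80 bp.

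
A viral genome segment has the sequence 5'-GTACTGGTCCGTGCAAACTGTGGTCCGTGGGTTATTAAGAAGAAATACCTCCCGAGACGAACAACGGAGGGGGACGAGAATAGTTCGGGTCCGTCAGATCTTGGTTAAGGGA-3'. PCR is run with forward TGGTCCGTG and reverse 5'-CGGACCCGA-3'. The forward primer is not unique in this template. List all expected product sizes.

The forward primer TGGTCCGTG matches the top strand at positions 5–13, 21–29.
The reverse primer's reverse complement is TCGGGTCCG, matching at positions 85–93.
Each forward site pairs with the reverse site to give a product ending at position 93: sizes 89, 73 bp.

89 bp, 73 bp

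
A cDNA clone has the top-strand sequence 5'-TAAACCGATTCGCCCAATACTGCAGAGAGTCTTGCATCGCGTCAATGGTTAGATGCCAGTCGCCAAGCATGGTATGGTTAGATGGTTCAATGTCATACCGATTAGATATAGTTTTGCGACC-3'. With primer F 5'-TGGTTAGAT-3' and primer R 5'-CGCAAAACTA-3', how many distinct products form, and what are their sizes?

Two products: 73 bp, 44 bp

The forward primer TGGTTAGAT matches the top strand at positions 46–54, 75–83.
The reverse primer's reverse complement is TAGTTTTGCG, matching at positions 109–118.
Each forward site pairs with the reverse site to give a product ending at position 118: sizes 73, 44 bp.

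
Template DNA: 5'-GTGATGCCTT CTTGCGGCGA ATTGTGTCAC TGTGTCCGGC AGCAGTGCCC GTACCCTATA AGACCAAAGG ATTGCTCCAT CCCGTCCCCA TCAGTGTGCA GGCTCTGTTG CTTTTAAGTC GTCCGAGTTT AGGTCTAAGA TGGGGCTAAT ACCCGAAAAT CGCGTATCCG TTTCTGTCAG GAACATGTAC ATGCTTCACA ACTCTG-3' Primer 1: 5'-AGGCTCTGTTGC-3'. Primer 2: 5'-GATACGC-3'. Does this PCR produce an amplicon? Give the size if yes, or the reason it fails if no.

Yes — a 69 bp product.

Primer 1 (AGGCTCTGTTGC) matches the top strand at positions 100–111; it acts as a forward primer.
Primer 2's reverse complement is GCGTATC, matching the top strand at positions 162–168; it acts as a reverse primer.
The 3' ends face each other across positions 100–168, giving a 69 bp product.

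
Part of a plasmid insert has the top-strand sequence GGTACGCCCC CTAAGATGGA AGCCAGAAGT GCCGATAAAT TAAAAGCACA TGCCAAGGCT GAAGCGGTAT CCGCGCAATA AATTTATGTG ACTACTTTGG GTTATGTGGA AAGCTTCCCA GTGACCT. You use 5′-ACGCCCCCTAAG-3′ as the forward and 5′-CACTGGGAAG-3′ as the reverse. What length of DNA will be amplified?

120 bp

Scanning the template, ACGCCCCCTAAG occurs at positions 4–15; this primer anneals to the bottom strand there with its 3' end pointing downstream.
The reverse primer's reverse complement is CTTCCCAGTG, which matches the template at positions 114–123.
Amplicon spans positions 4–123: 120 bp.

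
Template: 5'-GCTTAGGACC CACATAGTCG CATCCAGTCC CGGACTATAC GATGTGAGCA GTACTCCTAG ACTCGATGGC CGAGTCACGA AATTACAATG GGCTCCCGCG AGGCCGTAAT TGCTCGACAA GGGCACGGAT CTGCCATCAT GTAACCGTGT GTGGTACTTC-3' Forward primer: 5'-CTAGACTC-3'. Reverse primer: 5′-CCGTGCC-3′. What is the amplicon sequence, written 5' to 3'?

The forward primer matches the template at positions 57–64.
Taking the reverse complement of CCGTGCC gives GGCACGG, found at positions 122–128 on the template; the primer anneals here to the top strand with its 3' end pointing upstream.
The product is the template from position 57 through 128 (72 bp).

5'-CTAGACTCGATGGCCGAGTCACGAAATTACAATGGGCTCCCGCGAGGCCGTAATTGCTCGACAAGGGCACGG-3'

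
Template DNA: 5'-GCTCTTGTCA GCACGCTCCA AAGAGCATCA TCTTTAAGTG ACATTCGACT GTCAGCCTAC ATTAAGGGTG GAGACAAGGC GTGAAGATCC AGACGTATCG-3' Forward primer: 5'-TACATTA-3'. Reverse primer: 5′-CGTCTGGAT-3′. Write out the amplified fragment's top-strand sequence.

5'-TACATTAAGGGTGGAGACAAGGCGTGAAGATCCAGACG-3'

The forward primer matches the template at positions 58–64.
Taking the reverse complement of CGTCTGGAT gives ATCCAGACG, found at positions 87–95 on the template; the primer anneals here to the top strand with its 3' end pointing upstream.
The product is the template from position 58 through 95 (38 bp).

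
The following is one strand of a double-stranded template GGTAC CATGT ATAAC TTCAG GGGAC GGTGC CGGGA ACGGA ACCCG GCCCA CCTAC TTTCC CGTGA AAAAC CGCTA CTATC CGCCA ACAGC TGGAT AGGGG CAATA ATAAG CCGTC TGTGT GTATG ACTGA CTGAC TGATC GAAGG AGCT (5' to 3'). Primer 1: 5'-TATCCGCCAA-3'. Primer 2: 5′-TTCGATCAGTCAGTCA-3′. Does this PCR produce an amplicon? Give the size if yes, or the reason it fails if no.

Primer 1 (TATCCGCCAA) matches the top strand at positions 77–86; it acts as a forward primer.
Primer 2's reverse complement is TGACTGACTGATCGAA, matching the top strand at positions 128–143; it acts as a reverse primer.
The 3' ends face each other across positions 77–143, giving a 67 bp product.

Yes — a 67 bp product.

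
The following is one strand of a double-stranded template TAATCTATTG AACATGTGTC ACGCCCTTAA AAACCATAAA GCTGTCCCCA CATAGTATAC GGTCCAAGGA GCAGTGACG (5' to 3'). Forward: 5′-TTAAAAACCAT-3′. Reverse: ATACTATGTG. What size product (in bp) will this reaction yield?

Forward primer TTAAAAACCAT is found on the top strand at positions 27–37.
The reverse primer's reverse complement is CACATAGTAT, which matches the template at positions 49–58.
Amplicon spans positions 27–58: 32 bp.

32 bp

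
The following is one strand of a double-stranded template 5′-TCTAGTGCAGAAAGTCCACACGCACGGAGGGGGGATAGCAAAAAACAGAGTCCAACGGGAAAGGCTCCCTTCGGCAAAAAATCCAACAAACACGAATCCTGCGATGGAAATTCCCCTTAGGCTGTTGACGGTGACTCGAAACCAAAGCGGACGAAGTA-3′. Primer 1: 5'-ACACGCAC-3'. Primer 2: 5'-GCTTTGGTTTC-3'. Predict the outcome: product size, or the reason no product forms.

Yes — a 131 bp product.

Primer 1 (ACACGCAC) matches the top strand at positions 18–25; it acts as a forward primer.
Primer 2's reverse complement is GAAACCAAAGC, matching the top strand at positions 138–148; it acts as a reverse primer.
The 3' ends face each other across positions 18–148, giving a 131 bp product.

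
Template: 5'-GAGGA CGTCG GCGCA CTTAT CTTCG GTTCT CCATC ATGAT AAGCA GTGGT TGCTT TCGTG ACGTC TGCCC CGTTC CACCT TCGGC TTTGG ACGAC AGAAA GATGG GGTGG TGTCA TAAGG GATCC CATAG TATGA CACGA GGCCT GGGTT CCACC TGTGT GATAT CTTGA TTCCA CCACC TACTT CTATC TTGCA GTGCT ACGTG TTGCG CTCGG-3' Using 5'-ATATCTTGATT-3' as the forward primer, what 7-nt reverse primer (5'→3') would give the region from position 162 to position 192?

5'-AAGATAG-3'

The product's 3' end on the top strand is position 192.
The reverse primer anneals to the top strand over positions 186–192, i.e. to CTATCTT.
Its sequence written 5'→3' is the reverse complement: AAGATAG.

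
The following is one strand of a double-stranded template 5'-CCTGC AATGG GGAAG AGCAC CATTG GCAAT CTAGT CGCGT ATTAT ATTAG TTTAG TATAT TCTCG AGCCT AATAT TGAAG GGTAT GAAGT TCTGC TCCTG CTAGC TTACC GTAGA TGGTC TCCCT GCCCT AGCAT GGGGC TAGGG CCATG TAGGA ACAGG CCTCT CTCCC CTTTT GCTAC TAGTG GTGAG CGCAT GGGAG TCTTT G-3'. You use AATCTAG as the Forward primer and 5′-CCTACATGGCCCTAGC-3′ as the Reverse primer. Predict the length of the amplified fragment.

127 bp

Scanning the template, AATCTAG occurs at positions 28–34; this primer anneals to the bottom strand there with its 3' end pointing downstream.
Reverse complement of the reverse primer: GCTAGGGCCATGTAGG. This occurs on the top strand at positions 139–154.
Amplicon spans positions 28–154: 127 bp.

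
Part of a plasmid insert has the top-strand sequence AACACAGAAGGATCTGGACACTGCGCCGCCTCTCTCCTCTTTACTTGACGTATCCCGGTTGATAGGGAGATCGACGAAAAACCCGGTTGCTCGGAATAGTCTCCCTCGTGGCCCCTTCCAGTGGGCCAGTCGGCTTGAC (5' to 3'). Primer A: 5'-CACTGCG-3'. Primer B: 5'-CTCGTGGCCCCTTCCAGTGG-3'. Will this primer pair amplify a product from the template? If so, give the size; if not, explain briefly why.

Primer A (CACTGCG) matches the top strand at positions 19–25 (3' end points downstream).
Primer B (CTCGTGGCCCCTTCCAGTGG) also matches the top strand directly, at positions 105–124 — its reverse complement CCACTGGAAGGGGCCACGAG is not present.
Both primers anneal to the bottom strand with 3' ends pointing the same way, so neither can prime synthesis back toward the other.

No product — both primers anneal to the same strand and extend in the same direction.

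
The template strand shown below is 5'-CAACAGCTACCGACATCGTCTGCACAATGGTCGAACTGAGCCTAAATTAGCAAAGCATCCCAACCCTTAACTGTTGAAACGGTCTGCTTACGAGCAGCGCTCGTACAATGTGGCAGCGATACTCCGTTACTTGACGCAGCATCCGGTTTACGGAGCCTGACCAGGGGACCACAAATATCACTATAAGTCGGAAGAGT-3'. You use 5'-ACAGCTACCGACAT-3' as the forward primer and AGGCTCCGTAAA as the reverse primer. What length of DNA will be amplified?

The forward primer matches the template at positions 3–16.
The reverse primer's reverse complement is TTTACGGAGCCT, which matches the template at positions 147–158.
The product runs from position 3 to position 158, so its length is 158 − 3 + 1 = 156 bp.

156 bp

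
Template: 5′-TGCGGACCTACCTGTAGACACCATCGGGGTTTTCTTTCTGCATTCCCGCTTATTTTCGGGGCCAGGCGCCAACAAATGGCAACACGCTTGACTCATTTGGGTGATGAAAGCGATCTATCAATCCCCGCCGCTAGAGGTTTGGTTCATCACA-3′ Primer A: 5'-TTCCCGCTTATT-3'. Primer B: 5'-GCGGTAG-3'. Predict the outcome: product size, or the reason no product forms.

Primer B (GCGGTAG) does not match the top strand, and its reverse complement CTACCGC does not match either.
With no annealing site for primer B, no amplification occurs.

No product — primer B has no binding site in the template.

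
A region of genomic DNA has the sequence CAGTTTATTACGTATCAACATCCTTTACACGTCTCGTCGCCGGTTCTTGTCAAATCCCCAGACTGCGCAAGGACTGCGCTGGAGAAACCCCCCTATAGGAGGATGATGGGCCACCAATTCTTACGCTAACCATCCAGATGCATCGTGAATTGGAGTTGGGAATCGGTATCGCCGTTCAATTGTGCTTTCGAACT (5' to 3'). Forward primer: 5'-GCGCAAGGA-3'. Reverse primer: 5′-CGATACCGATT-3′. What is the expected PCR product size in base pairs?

The forward primer matches the template at positions 65–73.
Reverse complement of the reverse primer: AATCGGTATCG. This occurs on the top strand at positions 161–171.
Product length = (reverse-primer end) − (forward-primer start) + 1 = 171 − 65 + 1 = 107 bp.

107 bp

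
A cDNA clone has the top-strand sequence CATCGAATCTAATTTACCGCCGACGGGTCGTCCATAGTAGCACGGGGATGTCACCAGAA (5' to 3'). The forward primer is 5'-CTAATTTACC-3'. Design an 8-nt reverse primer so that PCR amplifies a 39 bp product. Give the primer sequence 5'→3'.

5'-CCCCGTGC-3'

The forward primer binds at positions 9–18, so a 39 bp product ends at position 9 + 39 − 1 = 47.
The reverse primer anneals to the top strand over positions 40–47, i.e. to GCACGGGG.
Its sequence written 5'→3' is the reverse complement: CCCCGTGC.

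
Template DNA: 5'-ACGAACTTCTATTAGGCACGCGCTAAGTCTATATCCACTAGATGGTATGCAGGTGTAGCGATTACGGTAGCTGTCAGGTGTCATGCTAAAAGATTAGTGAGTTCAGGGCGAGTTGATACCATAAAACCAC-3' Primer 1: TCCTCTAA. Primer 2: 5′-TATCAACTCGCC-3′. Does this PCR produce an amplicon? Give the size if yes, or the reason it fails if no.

Primer 1 (TCCTCTAA) does not match the top strand, and its reverse complement TTAGAGGA does not match either.
With no annealing site for primer 1, no amplification occurs.

No product — primer 1 has no binding site in the template.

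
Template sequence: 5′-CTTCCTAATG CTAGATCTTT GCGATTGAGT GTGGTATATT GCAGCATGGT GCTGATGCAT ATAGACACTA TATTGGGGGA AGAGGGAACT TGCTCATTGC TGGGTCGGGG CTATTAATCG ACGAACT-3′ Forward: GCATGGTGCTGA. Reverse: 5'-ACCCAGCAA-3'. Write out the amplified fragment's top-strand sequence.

5'-GCATGGTGCTGATGCATATAGACACTATATTGGGGGAAGAGGGAACTTGCTCATTGCTGGGT-3'

The forward primer matches the template at positions 44–55.
Taking the reverse complement of ACCCAGCAA gives TTGCTGGGT, found at positions 97–105 on the template; the primer anneals here to the top strand with its 3' end pointing upstream.
The product is the template from position 44 through 105 (62 bp).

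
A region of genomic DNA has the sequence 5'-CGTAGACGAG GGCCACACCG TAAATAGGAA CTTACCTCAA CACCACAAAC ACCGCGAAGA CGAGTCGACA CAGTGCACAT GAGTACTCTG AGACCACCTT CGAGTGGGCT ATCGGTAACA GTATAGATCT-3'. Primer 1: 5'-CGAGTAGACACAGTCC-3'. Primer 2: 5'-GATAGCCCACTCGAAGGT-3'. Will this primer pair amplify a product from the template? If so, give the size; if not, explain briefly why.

No product — primer 1 has no binding site in the template.

Primer 1 (CGAGTAGACACAGTCC) does not match the top strand, and its reverse complement GGACTGTGTCTACTCG does not match either.
With no annealing site for primer 1, no amplification occurs.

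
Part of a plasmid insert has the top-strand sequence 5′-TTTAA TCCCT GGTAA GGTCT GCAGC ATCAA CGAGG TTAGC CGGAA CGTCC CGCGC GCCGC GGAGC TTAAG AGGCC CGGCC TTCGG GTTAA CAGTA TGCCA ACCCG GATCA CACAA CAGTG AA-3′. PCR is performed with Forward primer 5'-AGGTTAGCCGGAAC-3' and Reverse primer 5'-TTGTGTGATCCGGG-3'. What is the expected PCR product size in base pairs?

83 bp

The forward primer matches the template at positions 33–46.
Taking the reverse complement of TTGTGTGATCCGGG gives CCCGGATCACACAA, found at positions 102–115 on the template; the primer anneals here to the top strand with its 3' end pointing upstream.
The product runs from position 33 to position 115, so its length is 115 − 33 + 1 = 83 bp.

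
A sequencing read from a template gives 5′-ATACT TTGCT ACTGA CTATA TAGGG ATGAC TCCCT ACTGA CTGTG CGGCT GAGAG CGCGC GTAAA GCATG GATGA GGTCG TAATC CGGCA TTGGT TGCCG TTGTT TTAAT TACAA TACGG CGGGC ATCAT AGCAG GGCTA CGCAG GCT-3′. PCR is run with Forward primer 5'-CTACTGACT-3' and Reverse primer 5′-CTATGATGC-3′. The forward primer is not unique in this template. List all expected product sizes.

The forward primer CTACTGACT matches the top strand at positions 9–17, 34–42.
The reverse primer's reverse complement is GCATCATAG, matching at positions 124–132.
Each forward site pairs with the reverse site to give a product ending at position 132: sizes 124, 99 bp.

124 bp, 99 bp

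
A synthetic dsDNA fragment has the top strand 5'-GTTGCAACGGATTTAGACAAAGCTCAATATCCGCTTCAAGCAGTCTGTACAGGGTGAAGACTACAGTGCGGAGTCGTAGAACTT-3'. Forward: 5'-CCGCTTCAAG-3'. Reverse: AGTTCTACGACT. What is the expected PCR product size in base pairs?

53 bp

The forward primer matches the template at positions 31–40.
Reverse complement of the reverse primer: AGTCGTAGAACT. This occurs on the top strand at positions 72–83.
Product length = (reverse-primer end) − (forward-primer start) + 1 = 83 − 31 + 1 = 53 bp.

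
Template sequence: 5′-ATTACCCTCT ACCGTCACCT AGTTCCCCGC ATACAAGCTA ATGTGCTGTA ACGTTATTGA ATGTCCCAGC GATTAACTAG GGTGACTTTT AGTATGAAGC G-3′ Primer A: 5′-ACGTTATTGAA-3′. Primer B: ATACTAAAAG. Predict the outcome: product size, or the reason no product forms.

Yes — a 45 bp product.

Primer A (ACGTTATTGAA) matches the top strand at positions 51–61; it acts as a forward primer.
Primer B's reverse complement is CTTTTAGTAT, matching the top strand at positions 86–95; it acts as a reverse primer.
The 3' ends face each other across positions 51–95, giving a 45 bp product.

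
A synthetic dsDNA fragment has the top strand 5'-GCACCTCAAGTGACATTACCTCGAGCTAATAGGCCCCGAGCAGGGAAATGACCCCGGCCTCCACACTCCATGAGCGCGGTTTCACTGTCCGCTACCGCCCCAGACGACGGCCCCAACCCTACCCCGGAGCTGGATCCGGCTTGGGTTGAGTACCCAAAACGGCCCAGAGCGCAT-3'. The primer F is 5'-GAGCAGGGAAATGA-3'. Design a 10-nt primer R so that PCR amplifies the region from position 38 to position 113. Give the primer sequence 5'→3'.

The product's 3' end on the top strand is position 113.
The reverse primer anneals to the top strand over positions 104–113, i.e. to ACGACGGCCC.
Its sequence written 5'→3' is the reverse complement: GGGCCGTCGT.

5'-GGGCCGTCGT-3'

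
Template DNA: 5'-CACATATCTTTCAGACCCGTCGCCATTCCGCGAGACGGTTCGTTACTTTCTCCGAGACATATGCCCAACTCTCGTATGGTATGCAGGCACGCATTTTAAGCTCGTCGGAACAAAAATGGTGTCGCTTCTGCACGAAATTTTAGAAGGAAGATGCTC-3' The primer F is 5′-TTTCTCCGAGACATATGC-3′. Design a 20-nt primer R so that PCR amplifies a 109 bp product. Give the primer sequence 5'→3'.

5'-AGCATCTTCCTTCTAAAATT-3'

The forward primer binds at positions 47–64, so a 109 bp product ends at position 47 + 109 − 1 = 155.
The reverse primer anneals to the top strand over positions 136–155, i.e. to AATTTTAGAAGGAAGATGCT.
Its sequence written 5'→3' is the reverse complement: AGCATCTTCCTTCTAAAATT.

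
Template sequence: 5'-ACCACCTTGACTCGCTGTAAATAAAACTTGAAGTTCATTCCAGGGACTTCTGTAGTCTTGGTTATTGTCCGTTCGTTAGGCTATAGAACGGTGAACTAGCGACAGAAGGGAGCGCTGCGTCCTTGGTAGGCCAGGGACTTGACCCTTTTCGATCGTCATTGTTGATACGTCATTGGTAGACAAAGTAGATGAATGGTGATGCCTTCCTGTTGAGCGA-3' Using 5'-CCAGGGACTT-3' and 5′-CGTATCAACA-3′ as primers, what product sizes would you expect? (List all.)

130 bp, 39 bp

The forward primer CCAGGGACTT matches the top strand at positions 40–49, 131–140.
The reverse primer's reverse complement is TGTTGATACG, matching at positions 160–169.
Each forward site pairs with the reverse site to give a product ending at position 169: sizes 130, 39 bp.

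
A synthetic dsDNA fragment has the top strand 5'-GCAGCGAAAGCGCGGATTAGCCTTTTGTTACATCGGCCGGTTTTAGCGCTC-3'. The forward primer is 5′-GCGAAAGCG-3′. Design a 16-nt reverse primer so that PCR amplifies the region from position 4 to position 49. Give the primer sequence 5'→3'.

The product's 3' end on the top strand is position 49.
The reverse primer anneals to the top strand over positions 34–49, i.e. to CGGCCGGTTTTAGCGC.
Its sequence written 5'→3' is the reverse complement: GCGCTAAAACCGGCCG.

5'-GCGCTAAAACCGGCCG-3'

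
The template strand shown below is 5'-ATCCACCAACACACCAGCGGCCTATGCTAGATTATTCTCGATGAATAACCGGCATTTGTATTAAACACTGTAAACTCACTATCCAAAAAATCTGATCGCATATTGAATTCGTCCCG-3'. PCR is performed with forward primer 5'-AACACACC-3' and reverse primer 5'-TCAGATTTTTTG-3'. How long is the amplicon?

88 bp

Forward primer AACACACC is found on the top strand at positions 8–15.
The reverse primer's reverse complement is CAAAAAATCTGA, which matches the template at positions 84–95.
Product length = (reverse-primer end) − (forward-primer start) + 1 = 95 − 8 + 1 = 88 bp.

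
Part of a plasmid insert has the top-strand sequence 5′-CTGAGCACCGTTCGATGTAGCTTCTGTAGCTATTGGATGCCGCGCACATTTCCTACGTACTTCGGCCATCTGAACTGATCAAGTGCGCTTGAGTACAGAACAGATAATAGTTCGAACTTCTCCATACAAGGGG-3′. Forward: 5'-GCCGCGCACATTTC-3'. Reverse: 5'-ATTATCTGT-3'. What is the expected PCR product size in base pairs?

Scanning the template, GCCGCGCACATTTC occurs at positions 39–52; this primer anneals to the bottom strand there with its 3' end pointing downstream.
The reverse primer's reverse complement is ACAGATAAT, which matches the template at positions 100–108.
Product length = (reverse-primer end) − (forward-primer start) + 1 = 108 − 39 + 1 = 70 bp.

70 bp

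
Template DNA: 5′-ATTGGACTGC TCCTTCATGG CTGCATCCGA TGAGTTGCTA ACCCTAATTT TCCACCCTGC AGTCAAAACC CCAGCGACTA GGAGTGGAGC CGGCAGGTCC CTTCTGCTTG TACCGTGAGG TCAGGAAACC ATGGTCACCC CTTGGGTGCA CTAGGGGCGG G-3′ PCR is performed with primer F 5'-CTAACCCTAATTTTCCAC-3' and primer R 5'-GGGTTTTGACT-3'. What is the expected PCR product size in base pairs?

34 bp

Scanning the template, CTAACCCTAATTTTCCAC occurs at positions 38–55; this primer anneals to the bottom strand there with its 3' end pointing downstream.
Taking the reverse complement of GGGTTTTGACT gives AGTCAAAACCC, found at positions 61–71 on the template; the primer anneals here to the top strand with its 3' end pointing upstream.
Amplicon spans positions 38–71: 34 bp.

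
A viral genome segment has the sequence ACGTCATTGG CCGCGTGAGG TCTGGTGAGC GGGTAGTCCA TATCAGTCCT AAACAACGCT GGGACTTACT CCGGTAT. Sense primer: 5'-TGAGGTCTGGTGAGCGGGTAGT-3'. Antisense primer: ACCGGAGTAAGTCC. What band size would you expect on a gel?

60 bp

The forward primer matches the template at positions 16–37.
The reverse primer's reverse complement is GGACTTACTCCGGT, which matches the template at positions 62–75.
Amplicon spans positions 16–75: 60 bp.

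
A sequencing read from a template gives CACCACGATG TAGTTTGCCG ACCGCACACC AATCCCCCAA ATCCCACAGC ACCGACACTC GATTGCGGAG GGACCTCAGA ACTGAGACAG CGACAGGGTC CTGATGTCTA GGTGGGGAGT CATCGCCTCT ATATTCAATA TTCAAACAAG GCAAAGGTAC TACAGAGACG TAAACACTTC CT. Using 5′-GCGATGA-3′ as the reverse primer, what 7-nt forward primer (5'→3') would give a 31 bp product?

5'-GGGTCCT-3'

The reverse primer's reverse complement TCATCGC matches the template at positions 120–126, so the product ends at position 126.
A 31 bp product then starts at position 126 − 31 + 1 = 96.
The forward primer is identical to the top strand there: GGGTCCT.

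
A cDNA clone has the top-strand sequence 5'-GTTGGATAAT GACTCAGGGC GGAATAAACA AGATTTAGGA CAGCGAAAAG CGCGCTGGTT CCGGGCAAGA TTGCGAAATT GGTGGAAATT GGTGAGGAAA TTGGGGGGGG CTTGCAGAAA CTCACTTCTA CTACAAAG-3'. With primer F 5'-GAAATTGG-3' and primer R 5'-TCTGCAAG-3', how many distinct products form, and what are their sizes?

The forward primer GAAATTGG matches the top strand at positions 75–82, 85–92, 97–104.
The reverse primer's reverse complement is CTTGCAGA, matching at positions 111–118.
Each forward site pairs with the reverse site to give a product ending at position 118: sizes 44, 34, 22 bp.

Three products: 44 bp, 34 bp, 22 bp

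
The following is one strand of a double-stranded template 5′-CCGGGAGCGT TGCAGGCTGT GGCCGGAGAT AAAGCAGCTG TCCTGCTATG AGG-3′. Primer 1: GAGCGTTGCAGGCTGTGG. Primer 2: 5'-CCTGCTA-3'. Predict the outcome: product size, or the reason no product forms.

No product — both primers anneal to the same strand and extend in the same direction.

Primer 1 (GAGCGTTGCAGGCTGTGG) matches the top strand at positions 5–22 (3' end points downstream).
Primer 2 (CCTGCTA) also matches the top strand directly, at positions 42–48 — its reverse complement TAGCAGG is not present.
Both primers anneal to the bottom strand with 3' ends pointing the same way, so neither can prime synthesis back toward the other.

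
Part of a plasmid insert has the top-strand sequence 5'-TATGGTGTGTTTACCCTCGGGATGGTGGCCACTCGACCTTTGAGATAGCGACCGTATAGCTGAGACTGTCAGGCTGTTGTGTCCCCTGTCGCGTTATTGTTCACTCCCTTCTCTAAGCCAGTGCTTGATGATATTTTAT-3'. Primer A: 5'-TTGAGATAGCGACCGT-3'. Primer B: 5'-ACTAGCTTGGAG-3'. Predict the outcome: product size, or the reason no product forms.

Primer B (ACTAGCTTGGAG) does not match the top strand, and its reverse complement CTCCAAGCTAGT does not match either.
With no annealing site for primer B, no amplification occurs.

No product — primer B has no binding site in the template.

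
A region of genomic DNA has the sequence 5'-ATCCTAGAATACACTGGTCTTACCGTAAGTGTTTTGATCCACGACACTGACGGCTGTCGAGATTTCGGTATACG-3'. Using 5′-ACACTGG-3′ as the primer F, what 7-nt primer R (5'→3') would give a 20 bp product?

The forward primer binds at positions 11–17, so a 20 bp product ends at position 11 + 20 − 1 = 30.
The reverse primer anneals to the top strand over positions 24–30, i.e. to CGTAAGT.
Its sequence written 5'→3' is the reverse complement: ACTTACG.

5'-ACTTACG-3'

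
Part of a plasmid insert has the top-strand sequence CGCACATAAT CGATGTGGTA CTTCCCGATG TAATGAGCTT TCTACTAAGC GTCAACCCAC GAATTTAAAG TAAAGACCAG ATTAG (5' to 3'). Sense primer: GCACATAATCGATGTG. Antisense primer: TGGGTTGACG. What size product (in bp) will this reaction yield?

58 bp

The forward primer matches the template at positions 2–17.
Taking the reverse complement of TGGGTTGACG gives CGTCAACCCA, found at positions 50–59 on the template; the primer anneals here to the top strand with its 3' end pointing upstream.
Product length = (reverse-primer end) − (forward-primer start) + 1 = 59 − 2 + 1 = 58 bp.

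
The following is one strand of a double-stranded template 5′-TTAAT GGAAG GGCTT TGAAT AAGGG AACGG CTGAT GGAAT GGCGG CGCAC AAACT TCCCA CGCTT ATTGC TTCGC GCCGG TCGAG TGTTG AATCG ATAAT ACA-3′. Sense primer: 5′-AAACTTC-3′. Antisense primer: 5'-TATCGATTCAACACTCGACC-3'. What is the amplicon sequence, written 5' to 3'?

5'-AAACTTCCCACGCTTATTGCTTCGCGCCGGTCGAGTGTTGAATCGATA-3'

Scanning the template, AAACTTC occurs at positions 51–57; this primer anneals to the bottom strand there with its 3' end pointing downstream.
Taking the reverse complement of TATCGATTCAACACTCGACC gives GGTCGAGTGTTGAATCGATA, found at positions 79–98 on the template; the primer anneals here to the top strand with its 3' end pointing upstream.
The product is the template from position 51 through 98 (48 bp).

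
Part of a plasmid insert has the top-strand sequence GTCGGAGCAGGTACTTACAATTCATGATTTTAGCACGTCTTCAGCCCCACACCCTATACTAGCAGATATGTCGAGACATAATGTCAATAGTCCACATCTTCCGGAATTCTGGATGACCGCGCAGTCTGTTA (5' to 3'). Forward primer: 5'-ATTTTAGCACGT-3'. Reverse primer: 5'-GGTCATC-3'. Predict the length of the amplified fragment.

Forward primer ATTTTAGCACGT is found on the top strand at positions 27–38.
The reverse primer's reverse complement is GATGACC, which matches the template at positions 112–118.
Amplicon spans positions 27–118: 92 bp.

92 bp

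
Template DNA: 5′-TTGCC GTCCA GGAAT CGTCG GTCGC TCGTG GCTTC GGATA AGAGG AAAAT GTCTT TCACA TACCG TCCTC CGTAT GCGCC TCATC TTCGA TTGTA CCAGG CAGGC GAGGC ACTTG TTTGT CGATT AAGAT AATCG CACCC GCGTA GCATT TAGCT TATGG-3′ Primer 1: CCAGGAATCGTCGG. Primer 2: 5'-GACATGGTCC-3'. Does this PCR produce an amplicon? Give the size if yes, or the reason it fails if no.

No product — primer 2 has no binding site in the template.

Primer 2 (GACATGGTCC) does not match the top strand, and its reverse complement GGACCATGTC does not match either.
With no annealing site for primer 2, no amplification occurs.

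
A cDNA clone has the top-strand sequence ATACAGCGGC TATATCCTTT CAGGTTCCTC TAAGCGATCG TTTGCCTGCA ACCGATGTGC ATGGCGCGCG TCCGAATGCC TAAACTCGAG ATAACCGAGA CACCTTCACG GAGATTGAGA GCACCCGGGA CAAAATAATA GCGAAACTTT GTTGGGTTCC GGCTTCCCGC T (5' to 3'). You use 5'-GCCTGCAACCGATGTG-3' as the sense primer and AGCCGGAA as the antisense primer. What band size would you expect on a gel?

121 bp

Scanning the template, GCCTGCAACCGATGTG occurs at positions 44–59; this primer anneals to the bottom strand there with its 3' end pointing downstream.
Reverse complement of the reverse primer: TTCCGGCT. This occurs on the top strand at positions 157–164.
Product length = (reverse-primer end) − (forward-primer start) + 1 = 164 − 44 + 1 = 121 bp.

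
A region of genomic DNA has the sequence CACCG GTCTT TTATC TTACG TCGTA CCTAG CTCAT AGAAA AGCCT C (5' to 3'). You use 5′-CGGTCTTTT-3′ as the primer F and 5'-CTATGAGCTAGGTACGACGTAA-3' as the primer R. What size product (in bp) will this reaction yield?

34 bp

Forward primer CGGTCTTTT is found on the top strand at positions 4–12.
Taking the reverse complement of CTATGAGCTAGGTACGACGTAA gives TTACGTCGTACCTAGCTCATAG, found at positions 16–37 on the template; the primer anneals here to the top strand with its 3' end pointing upstream.
Product length = (reverse-primer end) − (forward-primer start) + 1 = 37 − 4 + 1 = 34 bp.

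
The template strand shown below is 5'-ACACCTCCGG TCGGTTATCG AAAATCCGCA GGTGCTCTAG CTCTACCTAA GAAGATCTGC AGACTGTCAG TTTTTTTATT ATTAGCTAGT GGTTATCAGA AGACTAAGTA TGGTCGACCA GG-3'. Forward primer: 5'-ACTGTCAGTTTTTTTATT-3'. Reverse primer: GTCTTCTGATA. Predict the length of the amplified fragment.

42 bp

The forward primer matches the template at positions 63–80.
Taking the reverse complement of GTCTTCTGATA gives TATCAGAAGAC, found at positions 94–104 on the template; the primer anneals here to the top strand with its 3' end pointing upstream.
Amplicon spans positions 63–104: 42 bp.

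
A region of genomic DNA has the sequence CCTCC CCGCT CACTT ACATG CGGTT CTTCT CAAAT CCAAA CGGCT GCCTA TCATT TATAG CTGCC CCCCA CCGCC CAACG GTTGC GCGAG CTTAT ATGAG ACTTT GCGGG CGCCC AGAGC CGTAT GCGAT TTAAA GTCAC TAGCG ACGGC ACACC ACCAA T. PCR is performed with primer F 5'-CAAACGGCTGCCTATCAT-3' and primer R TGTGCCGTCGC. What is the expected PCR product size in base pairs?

117 bp

Scanning the template, CAAACGGCTGCCTATCAT occurs at positions 37–54; this primer anneals to the bottom strand there with its 3' end pointing downstream.
Reverse complement of the reverse primer: GCGACGGCACA. This occurs on the top strand at positions 143–153.
The product runs from position 37 to position 153, so its length is 153 − 37 + 1 = 117 bp.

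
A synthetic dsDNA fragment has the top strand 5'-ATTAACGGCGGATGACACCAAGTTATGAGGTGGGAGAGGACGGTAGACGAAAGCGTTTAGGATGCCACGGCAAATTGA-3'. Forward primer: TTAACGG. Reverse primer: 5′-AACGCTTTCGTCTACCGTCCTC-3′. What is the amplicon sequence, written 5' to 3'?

Scanning the template, TTAACGG occurs at positions 2–8; this primer anneals to the bottom strand there with its 3' end pointing downstream.
Reverse complement of the reverse primer: GAGGACGGTAGACGAAAGCGTT. This occurs on the top strand at positions 36–57.
The product is the template from position 2 through 57 (56 bp).

5'-TTAACGGCGGATGACACCAAGTTATGAGGTGGGAGAGGACGGTAGACGAAAGCGTT-3'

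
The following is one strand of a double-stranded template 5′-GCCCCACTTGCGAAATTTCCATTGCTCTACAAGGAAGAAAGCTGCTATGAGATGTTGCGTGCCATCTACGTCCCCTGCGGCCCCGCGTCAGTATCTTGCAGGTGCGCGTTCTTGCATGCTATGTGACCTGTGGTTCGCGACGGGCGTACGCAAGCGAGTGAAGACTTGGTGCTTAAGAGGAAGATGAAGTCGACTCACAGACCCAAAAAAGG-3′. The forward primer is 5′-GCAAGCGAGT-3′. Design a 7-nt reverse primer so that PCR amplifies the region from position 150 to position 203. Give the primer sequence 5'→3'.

The product's 3' end on the top strand is position 203.
The reverse primer anneals to the top strand over positions 197–203, i.e. to ACAGACC.
Its sequence written 5'→3' is the reverse complement: GGTCTGT.

5'-GGTCTGT-3'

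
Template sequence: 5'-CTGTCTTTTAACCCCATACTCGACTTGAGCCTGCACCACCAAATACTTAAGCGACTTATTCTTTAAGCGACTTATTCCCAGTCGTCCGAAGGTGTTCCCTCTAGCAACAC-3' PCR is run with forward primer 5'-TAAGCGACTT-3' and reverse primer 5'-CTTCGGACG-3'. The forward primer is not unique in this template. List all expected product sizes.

The forward primer TAAGCGACTT matches the top strand at positions 48–57, 64–73.
The reverse primer's reverse complement is CGTCCGAAG, matching at positions 83–91.
Each forward site pairs with the reverse site to give a product ending at position 91: sizes 44, 28 bp.

44 bp, 28 bp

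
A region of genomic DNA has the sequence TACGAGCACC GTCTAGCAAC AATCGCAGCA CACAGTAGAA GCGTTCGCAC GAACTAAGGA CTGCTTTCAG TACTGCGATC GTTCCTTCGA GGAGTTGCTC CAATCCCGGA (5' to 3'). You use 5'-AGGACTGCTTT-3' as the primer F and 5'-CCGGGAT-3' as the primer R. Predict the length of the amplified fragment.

The forward primer matches the template at positions 57–67.
The reverse primer's reverse complement is ATCCCGG, which matches the template at positions 103–109.
The product runs from position 57 to position 109, so its length is 109 − 57 + 1 = 53 bp.

53 bp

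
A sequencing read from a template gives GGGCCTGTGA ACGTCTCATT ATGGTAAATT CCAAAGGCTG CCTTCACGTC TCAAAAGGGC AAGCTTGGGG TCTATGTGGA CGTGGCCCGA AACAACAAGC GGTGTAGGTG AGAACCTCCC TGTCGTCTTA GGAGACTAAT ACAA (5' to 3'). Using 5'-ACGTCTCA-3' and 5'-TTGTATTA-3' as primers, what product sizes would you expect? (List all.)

The forward primer ACGTCTCA matches the top strand at positions 11–18, 46–53.
The reverse primer's reverse complement is TAATACAA, matching at positions 137–144.
Each forward site pairs with the reverse site to give a product ending at position 144: sizes 134, 99 bp.

134 bp, 99 bp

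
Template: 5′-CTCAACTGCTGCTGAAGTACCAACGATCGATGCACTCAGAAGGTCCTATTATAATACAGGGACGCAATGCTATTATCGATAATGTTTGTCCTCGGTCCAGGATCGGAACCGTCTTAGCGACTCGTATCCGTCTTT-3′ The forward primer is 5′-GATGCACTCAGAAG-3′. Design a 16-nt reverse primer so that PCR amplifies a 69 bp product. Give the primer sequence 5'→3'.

The forward primer binds at positions 29–42, so a 69 bp product ends at position 29 + 69 − 1 = 97.
The reverse primer anneals to the top strand over positions 82–97, i.e. to ATGTTTGTCCTCGGTC.
Its sequence written 5'→3' is the reverse complement: GACCGAGGACAAACAT.

5'-GACCGAGGACAAACAT-3'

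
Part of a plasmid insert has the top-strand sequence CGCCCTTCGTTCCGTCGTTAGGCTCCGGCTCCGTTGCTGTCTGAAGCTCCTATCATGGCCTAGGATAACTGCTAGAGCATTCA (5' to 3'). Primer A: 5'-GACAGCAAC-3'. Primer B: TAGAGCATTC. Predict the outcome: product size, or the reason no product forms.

Primer A (GACAGCAAC) has reverse complement GTTGCTGTC, which matches the top strand at positions 33–41; primer A anneals to the top strand there with its 3' end pointing upstream toward position 33.
Primer B (TAGAGCATTC) matches the top strand directly at positions 73–82; it anneals to the bottom strand with its 3' end pointing downstream toward position 82.
The 3' ends diverge (primer A extends toward position 1, primer B toward position 83), so the primers never converge on a shared product.

No product — the primers' 3' ends point away from each other.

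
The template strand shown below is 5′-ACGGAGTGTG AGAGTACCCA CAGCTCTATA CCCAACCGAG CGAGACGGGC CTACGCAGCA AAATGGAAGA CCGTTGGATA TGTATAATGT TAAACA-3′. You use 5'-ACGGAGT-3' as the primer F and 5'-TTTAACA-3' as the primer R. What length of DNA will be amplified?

Forward primer ACGGAGT is found on the top strand at positions 1–7.
The reverse primer's reverse complement is TGTTAAA, which matches the template at positions 88–94.
Product length = (reverse-primer end) − (forward-primer start) + 1 = 94 − 1 + 1 = 94 bp.

94 bp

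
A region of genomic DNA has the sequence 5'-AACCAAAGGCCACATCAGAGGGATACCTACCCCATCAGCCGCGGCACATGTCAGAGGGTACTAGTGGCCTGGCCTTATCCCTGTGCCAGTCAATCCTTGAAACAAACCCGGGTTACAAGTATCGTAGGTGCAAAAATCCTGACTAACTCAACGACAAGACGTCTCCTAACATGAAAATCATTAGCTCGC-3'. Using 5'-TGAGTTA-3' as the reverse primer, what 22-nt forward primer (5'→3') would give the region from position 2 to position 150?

5'-ACCAAAGGCCACATCAGAGGGA-3'

The reverse primer's reverse complement TAACTCA matches the template at positions 144–150; the product starts at position 2.
The forward primer is identical to the top strand over positions 2–23: ACCAAAGGCCACATCAGAGGGA.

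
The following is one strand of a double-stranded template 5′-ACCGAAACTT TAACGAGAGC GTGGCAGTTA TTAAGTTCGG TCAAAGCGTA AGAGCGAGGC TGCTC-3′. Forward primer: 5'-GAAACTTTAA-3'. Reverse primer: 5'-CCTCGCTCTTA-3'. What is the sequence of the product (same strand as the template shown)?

The forward primer matches the template at positions 4–13.
The reverse primer's reverse complement is TAAGAGCGAGG, which matches the template at positions 49–59.
The product is the template from position 4 through 59 (56 bp).

5'-GAAACTTTAACGAGAGCGTGGCAGTTATTAAGTTCGGTCAAAGCGTAAGAGCGAGG-3'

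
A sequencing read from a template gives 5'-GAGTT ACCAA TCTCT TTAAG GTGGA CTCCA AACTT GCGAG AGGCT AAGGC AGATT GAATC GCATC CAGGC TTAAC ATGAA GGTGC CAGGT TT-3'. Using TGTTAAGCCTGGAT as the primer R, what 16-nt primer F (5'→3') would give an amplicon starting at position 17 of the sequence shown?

The reverse primer's reverse complement ATCCAGGCTTAACA matches the template at positions 63–76; the product starts at position 17.
The forward primer is identical to the top strand over positions 17–32: TAAGGTGGACTCCAAA.

5'-TAAGGTGGACTCCAAA-3'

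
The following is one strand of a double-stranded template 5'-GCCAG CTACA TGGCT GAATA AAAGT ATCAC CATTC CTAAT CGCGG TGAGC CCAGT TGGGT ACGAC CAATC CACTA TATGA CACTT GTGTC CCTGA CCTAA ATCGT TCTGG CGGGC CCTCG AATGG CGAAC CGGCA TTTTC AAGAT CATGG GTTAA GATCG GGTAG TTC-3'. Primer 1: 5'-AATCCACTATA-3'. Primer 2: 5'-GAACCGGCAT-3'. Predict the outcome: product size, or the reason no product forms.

Primer 1 (AATCCACTATA) matches the top strand at positions 67–77 (3' end points downstream).
Primer 2 (GAACCGGCAT) also matches the top strand directly, at positions 127–136 — its reverse complement ATGCCGGTTC is not present.
Both primers anneal to the bottom strand with 3' ends pointing the same way, so neither can prime synthesis back toward the other.

No product — both primers anneal to the same strand and extend in the same direction.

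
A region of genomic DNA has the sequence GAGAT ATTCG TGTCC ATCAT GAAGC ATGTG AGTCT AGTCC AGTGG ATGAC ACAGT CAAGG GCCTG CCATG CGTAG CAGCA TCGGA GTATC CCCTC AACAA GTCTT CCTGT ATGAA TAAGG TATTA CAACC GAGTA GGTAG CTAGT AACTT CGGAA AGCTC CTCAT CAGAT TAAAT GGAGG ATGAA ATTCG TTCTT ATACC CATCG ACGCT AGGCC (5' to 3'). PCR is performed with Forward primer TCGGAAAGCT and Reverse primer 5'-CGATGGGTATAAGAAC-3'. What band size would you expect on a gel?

The forward primer matches the template at positions 150–159.
Reverse complement of the reverse primer: GTTCTTATACCCATCG. This occurs on the top strand at positions 190–205.
The product runs from position 150 to position 205, so its length is 205 − 150 + 1 = 56 bp.

56 bp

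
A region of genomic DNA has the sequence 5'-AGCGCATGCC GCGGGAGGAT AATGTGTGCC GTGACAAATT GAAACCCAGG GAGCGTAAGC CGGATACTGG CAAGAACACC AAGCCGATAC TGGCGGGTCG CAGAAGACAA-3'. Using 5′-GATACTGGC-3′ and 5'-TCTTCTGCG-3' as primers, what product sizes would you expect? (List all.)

45 bp, 22 bp

The forward primer GATACTGGC matches the top strand at positions 63–71, 86–94.
The reverse primer's reverse complement is CGCAGAAGA, matching at positions 99–107.
Each forward site pairs with the reverse site to give a product ending at position 107: sizes 45, 22 bp.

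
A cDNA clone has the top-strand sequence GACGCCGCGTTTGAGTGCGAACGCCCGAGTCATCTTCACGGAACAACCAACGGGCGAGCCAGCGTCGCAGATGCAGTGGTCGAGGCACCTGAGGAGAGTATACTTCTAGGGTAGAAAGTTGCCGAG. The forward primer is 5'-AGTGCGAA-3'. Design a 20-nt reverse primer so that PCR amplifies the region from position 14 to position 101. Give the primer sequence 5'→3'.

5'-ATACTCTCCTCAGGTGCCTC-3'

The product's 3' end on the top strand is position 101.
The reverse primer anneals to the top strand over positions 82–101, i.e. to GAGGCACCTGAGGAGAGTAT.
Its sequence written 5'→3' is the reverse complement: ATACTCTCCTCAGGTGCCTC.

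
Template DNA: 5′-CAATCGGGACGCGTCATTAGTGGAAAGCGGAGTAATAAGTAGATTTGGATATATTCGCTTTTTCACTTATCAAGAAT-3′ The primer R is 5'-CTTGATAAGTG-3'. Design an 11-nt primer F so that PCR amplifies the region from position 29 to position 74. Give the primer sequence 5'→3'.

5'-GGAGTAATAAG-3'

The reverse primer's reverse complement CACTTATCAAG matches the template at positions 64–74; the product starts at position 29.
The forward primer is identical to the top strand over positions 29–39: GGAGTAATAAG.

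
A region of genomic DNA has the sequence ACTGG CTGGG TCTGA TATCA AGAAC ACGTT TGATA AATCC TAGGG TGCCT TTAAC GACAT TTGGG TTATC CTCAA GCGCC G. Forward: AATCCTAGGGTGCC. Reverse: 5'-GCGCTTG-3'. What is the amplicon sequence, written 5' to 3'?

5'-AATCCTAGGGTGCCTTTAACGACATTTGGGTTATCCTCAAGCGC-3'

Forward primer AATCCTAGGGTGCC is found on the top strand at positions 36–49.
The reverse primer's reverse complement is CAAGCGC, which matches the template at positions 73–79.
The product is the template from position 36 through 79 (44 bp).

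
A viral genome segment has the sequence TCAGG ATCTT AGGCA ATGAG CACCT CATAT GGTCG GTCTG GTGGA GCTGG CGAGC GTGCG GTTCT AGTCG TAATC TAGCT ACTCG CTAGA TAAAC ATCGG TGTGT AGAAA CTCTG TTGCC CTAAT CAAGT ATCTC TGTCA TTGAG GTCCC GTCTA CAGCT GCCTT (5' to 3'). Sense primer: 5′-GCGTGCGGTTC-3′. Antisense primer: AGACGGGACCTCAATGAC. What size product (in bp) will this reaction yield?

Forward primer GCGTGCGGTTC is found on the top strand at positions 54–64.
Reverse complement of the reverse primer: GTCATTGAGGTCCCGTCT. This occurs on the top strand at positions 137–154.
The product runs from position 54 to position 154, so its length is 154 − 54 + 1 = 101 bp.

101 bp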